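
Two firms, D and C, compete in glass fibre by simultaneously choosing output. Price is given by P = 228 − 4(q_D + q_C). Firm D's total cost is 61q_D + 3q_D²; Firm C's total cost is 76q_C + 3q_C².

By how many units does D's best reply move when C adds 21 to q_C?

Firm D's profit: π = q_D(228 − 4(q_D + q_C)) − 61q_D − 3q_D².
∂π/∂q_D = 167 − 14q_D − 4q_C = 0, so q_D = 167/14 − (2/7)q_C.
The reaction-function slope is −2/7, so a 21-unit rise in q_C moves q_D by −2/7 × 21 = −6. D's best response falls — the actions are strategic substitutes.

-6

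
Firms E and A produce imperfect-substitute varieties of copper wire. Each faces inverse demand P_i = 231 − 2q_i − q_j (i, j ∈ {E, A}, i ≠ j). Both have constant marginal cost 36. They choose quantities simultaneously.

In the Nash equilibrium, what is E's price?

114

Firm E's profit: π = q_E(231 − 2q_E − q_A) − 36q_E.
∂π/∂q_E = 195 − 4q_E − q_A = 0 ⇒ q_E = 48.75 − 0.25q_A.
By symmetry q_A = q_E; substituting into the reaction function, 1.25q_E = 48.75 and q_E = 39.
P_E = 231 − 2·39 − 39 = 114.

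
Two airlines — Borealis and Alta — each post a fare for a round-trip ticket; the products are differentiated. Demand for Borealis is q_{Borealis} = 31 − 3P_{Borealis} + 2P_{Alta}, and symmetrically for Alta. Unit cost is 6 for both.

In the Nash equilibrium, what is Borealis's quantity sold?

18.75

Borealis's profit: π = (P_{Borealis} − 6)(31 − 3P_{Borealis} + 2P_{Alta}).
∂π/∂P_{Borealis} = 49 − 6P_{Borealis} + 2P_{Alta} = 0 ⇒ P_{Borealis} = 49/6 + (1/3)P_{Alta}.
By symmetry P_{Alta} = P_{Borealis}; substituting into the reaction function, (2/3)P_{Borealis} = 49/6 and P_{Borealis} = 12.25.
q_{Borealis} = 31 − 3·12.25 + 2·12.25 = 18.75.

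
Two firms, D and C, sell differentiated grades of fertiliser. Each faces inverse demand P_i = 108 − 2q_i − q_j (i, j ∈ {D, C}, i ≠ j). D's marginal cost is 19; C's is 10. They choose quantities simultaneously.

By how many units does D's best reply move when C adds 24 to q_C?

Firm D's profit: π = q_D(108 − 2q_D − q_C) − 19q_D.
∂π/∂q_D = 89 − 4q_D − q_C = 0 ⇒ q_D = 22.25 − 0.25q_C.
The reaction-function slope is −0.25, so a 24-unit rise in q_C moves q_D by −0.25 × 24 = −6. D's best response falls — the actions are strategic substitutes.

-6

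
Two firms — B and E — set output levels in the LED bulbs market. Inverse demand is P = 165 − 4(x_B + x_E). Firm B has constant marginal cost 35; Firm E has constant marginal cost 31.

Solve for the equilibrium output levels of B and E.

10.5, 11.5

Firm B's profit: π = x_B(165 − 4(x_B + x_E)) − 35x_B.
∂π/∂x_B = 130 − 8x_B − 4x_E = 0, so x_B = 16.25 − 0.5x_E.
By the same steps for E: x_E = 16.75 − 0.5x_B.
Substituting the second reaction function into the first: x_B = 16.25 − 0.5(16.75 − 0.5x_B), which gives 0.75x_B = 7.875 ⇒ x_B = 10.5.
Then x_E = 16.75 − 0.5·10.5 = 11.5.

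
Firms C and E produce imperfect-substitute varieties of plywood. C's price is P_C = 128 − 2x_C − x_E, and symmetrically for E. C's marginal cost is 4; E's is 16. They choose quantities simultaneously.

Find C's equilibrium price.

55.2

Firm C's profit: π = x_C(128 − 2x_C − x_E) − 4x_C.
∂π/∂x_C = 124 − 4x_C − x_E = 0 ⇒ x_C = 31 − 0.25x_E.
Similarly x_E = 28 − 0.25x_C.
Substituting the second reaction function into the first: x_C = 31 − 0.25(28 − 0.25x_C), which gives 0.9375x_C = 24 ⇒ x_C = 25.6.
Then x_E = 28 − 0.25·25.6 = 21.6.
P_C = 128 − 2·25.6 − 21.6 = 55.2.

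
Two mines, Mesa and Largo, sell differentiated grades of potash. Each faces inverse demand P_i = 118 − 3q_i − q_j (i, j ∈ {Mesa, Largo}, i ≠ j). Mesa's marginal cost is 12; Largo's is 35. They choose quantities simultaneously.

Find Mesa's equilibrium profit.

748.92

Mine Mesa's profit: π = q_{Mesa}(118 − 3q_{Mesa} − q_{Largo}) − 12q_{Mesa}.
∂π/∂q_{Mesa} = 106 − 6q_{Mesa} − q_{Largo} = 0 ⇒ q_{Mesa} = 53/3 − (1/6)q_{Largo}.
Similarly q_{Largo} = 83/6 − (1/6)q_{Mesa}.
Substituting the second reaction function into the first: q_{Mesa} = 53/3 − (1/6)(83/6 − (1/6)q_{Mesa}), which gives (35/36)q_{Mesa} = 553/36 ⇒ q_{Mesa} = 15.8.
Then q_{Largo} = 83/6 − (1/6)·15.8 = 11.2.
P_{Mesa} = 118 − 3·15.8 − 11.2 = 59.4.
Profit = (59.4 − 12)·15.8 = 748.92.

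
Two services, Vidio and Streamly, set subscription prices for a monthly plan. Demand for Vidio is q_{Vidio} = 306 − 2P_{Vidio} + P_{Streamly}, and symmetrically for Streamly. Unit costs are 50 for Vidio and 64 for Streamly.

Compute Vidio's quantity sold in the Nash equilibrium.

Vidio's profit: π = (P_{Vidio} − 50)(306 − 2P_{Vidio} + P_{Streamly}).
∂π/∂P_{Vidio} = 406 − 4P_{Vidio} + P_{Streamly} = 0 ⇒ P_{Vidio} = 101.5 + 0.25P_{Streamly}.
Similarly P_{Streamly} = 108.5 + 0.25P_{Vidio}.
Substituting the second reaction function into the first: P_{Vidio} = 101.5 + 0.25(108.5 + 0.25P_{Vidio}), which gives 0.9375P_{Vidio} = 128.625 ⇒ P_{Vidio} = 137.2.
Then P_{Streamly} = 108.5 + 0.25·137.2 = 142.8.
q_{Vidio} = 306 − 2·137.2 + 142.8 = 174.4.

174.4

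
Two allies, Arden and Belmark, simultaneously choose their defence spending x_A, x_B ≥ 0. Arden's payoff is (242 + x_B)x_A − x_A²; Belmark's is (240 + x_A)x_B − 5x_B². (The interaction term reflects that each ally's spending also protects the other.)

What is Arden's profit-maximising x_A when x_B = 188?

Expanding Arden's payoff: 242x_A + x_Bx_A − x_A².
∂π/∂x_A = 242 + x_B − 2x_A = 0, so x_A = 121 + 0.5x_B.
At x_B = 188: x_A = 121 + 0.5·188 = 215.

215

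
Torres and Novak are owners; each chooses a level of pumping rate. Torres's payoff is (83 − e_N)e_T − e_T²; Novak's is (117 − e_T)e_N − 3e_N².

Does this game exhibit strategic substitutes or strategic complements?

Expanding Torres's payoff: 83e_T − e_Ne_T − e_T².
∂π/∂e_T = 83 − e_N − 2e_T = 0, so e_T = 41.5 − 0.5e_N.
The best-response slope de_T/de_N = −0.5 < 0: the reaction function is downward-sloping, so the choices are strategic substitutes.

strategic substitutes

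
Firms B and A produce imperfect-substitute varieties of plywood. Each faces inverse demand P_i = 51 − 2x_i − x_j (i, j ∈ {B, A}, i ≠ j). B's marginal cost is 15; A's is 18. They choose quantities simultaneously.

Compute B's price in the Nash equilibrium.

Firm B's profit: π = x_B(51 − 2x_B − x_A) − 15x_B.
∂π/∂x_B = 36 − 4x_B − x_A = 0 ⇒ x_B = 9 − 0.25x_A.
Similarly x_A = 8.25 − 0.25x_B.
Plugging x_A into B's best response: x_B = 9 − 0.25(8.25 − 0.25x_B) ⇒ 0.9375x_B = 6.9375, so x_B = 7.4.
Then x_A = 8.25 − 0.25·7.4 = 6.4.
P_B = 51 − 2·7.4 − 6.4 = 29.8.

29.8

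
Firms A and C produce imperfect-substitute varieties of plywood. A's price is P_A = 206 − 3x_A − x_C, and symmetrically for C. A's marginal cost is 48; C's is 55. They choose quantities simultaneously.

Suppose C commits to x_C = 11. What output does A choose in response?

Firm A's profit: π = x_A(206 − 3x_A − x_C) − 48x_A.
∂π/∂x_A = 158 − 6x_A − x_C = 0 ⇒ x_A = 79/3 − (1/6)x_C.
At x_C = 11: x_A = 79/3 − (1/6)·11 = 24.5.

24.5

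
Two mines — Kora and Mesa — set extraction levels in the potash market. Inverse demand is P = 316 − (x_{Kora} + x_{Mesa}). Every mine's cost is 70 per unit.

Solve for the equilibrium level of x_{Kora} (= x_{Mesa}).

82

Mine Kora's profit: π = x_{Kora}(316 − (x_{Kora} + x_{Mesa})) − 70x_{Kora}.
∂π/∂x_{Kora} = 246 − 2x_{Kora} − x_{Mesa} = 0, so x_{Kora} = 123 − 0.5x_{Mesa}.
By symmetry x_{Mesa} = x_{Kora}; substituting into the reaction function, 1.5x_{Kora} = 123 and x_{Kora} = 82.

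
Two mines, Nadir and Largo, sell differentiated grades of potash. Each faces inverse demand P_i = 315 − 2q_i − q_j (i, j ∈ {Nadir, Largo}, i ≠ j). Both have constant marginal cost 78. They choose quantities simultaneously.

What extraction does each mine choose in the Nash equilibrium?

47.4

Mine Nadir's profit: π = q_{Nadir}(315 − 2q_{Nadir} − q_{Largo}) − 78q_{Nadir}.
∂π/∂q_{Nadir} = 237 − 4q_{Nadir} − q_{Largo} = 0 ⇒ q_{Nadir} = 59.25 − 0.25q_{Largo}.
Setting q_{Nadir} = q_{Largo} in the reaction function: q_{Nadir} = 59.25 − 0.25q_{Nadir}, so q_{Nadir} = 59.25 / 1.25 = 47.4.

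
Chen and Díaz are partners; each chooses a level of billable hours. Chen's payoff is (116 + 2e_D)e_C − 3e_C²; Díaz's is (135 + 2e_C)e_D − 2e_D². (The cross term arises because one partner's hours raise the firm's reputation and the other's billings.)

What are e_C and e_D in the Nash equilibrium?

36.7, 52.1

Expanding Chen's payoff: 116e_C + 2e_De_C − 3e_C².
∂π/∂e_C = 116 + 2e_D − 6e_C = 0, so e_C = 58/3 + (1/3)e_D.
Likewise for Díaz: e_D = 33.75 + 0.5e_C.
Substituting the second reaction function into the first: e_C = 58/3 + (1/3)(33.75 + 0.5e_C), which gives (5/6)e_C = 367/12 ⇒ e_C = 36.7.
Then e_D = 33.75 + 0.5·36.7 = 52.1.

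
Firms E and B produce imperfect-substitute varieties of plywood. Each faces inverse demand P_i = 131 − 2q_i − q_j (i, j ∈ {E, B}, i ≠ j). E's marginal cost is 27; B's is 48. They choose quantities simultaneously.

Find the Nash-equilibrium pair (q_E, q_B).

22.2, 15.2

Firm E's profit: π = q_E(131 − 2q_E − q_B) − 27q_E.
∂π/∂q_E = 104 − 4q_E − q_B = 0 ⇒ q_E = 26 − 0.25q_B.
Similarly q_B = 20.75 − 0.25q_E.
Solving the two reaction functions simultaneously: (1 − (−0.25)(−0.25))q_E = 26 − 0.25·20.75, so 0.9375q_E = 20.8125 and q_E = 22.2.
Then q_B = 20.75 − 0.25·22.2 = 15.2.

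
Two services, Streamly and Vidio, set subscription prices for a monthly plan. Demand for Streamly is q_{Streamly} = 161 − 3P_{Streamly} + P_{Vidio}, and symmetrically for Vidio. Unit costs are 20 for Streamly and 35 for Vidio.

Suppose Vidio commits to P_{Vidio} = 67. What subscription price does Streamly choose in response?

Streamly's profit: π = (P_{Streamly} − 20)(161 − 3P_{Streamly} + P_{Vidio}).
∂π/∂P_{Streamly} = 221 − 6P_{Streamly} + P_{Vidio} = 0 ⇒ P_{Streamly} = 221/6 + (1/6)P_{Vidio}.
At P_{Vidio} = 67: P_{Streamly} = 221/6 + (1/6)·67 = 48.

48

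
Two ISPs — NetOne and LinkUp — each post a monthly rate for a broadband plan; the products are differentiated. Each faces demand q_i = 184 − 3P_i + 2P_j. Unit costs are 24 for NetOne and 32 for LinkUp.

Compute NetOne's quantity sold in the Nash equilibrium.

NetOne's profit: π = (P_{NetOne} − 24)(184 − 3P_{NetOne} + 2P_{LinkUp}).
∂π/∂P_{NetOne} = 256 − 6P_{NetOne} + 2P_{LinkUp} = 0 ⇒ P_{NetOne} = 128/3 + (1/3)P_{LinkUp}.
Similarly P_{LinkUp} = 140/3 + (1/3)P_{NetOne}.
Solving the two reaction functions simultaneously: (1 − (1/3)(1/3))P_{NetOne} = 128/3 + (1/3)·(140/3), so (8/9)P_{NetOne} = 524/9 and P_{NetOne} = 65.5.
Then P_{LinkUp} = 140/3 + (1/3)·65.5 = 68.5.
q_{NetOne} = 184 − 3·65.5 + 2·68.5 = 124.5.

124.5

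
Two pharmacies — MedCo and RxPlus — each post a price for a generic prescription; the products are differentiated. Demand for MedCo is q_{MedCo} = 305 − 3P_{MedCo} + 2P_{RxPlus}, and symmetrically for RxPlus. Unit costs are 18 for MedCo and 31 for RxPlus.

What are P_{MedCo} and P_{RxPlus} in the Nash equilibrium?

92.1875, 97.0625

MedCo's profit: π = (P_{MedCo} − 18)(305 − 3P_{MedCo} + 2P_{RxPlus}).
∂π/∂P_{MedCo} = 359 − 6P_{MedCo} + 2P_{RxPlus} = 0 ⇒ P_{MedCo} = 359/6 + (1/3)P_{RxPlus}.
Similarly P_{RxPlus} = 199/3 + (1/3)P_{MedCo}.
Substituting the second reaction function into the first: P_{MedCo} = 359/6 + (1/3)(199/3 + (1/3)P_{MedCo}), which gives (8/9)P_{MedCo} = 1475/18 ⇒ P_{MedCo} = 92.1875.
Then P_{RxPlus} = 199/3 + (1/3)·92.1875 = 97.0625.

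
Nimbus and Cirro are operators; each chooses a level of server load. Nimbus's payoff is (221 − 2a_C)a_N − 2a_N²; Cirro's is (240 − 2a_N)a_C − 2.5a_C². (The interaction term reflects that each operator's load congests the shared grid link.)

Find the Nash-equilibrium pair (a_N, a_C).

39.0625, 32.375

Expanding Nimbus's payoff: 221a_N − 2a_Ca_N − 2a_N².
∂π/∂a_N = 221 − 2a_C − 4a_N = 0, so a_N = 55.25 − 0.5a_C.
Likewise for Cirro: a_C = 48 − 0.4a_N.
Plugging a_C into Nimbus's best response: a_N = 55.25 − 0.5(48 − 0.4a_N) ⇒ 0.8a_N = 31.25, so a_N = 39.0625.
Then a_C = 48 − 0.4·39.0625 = 32.375.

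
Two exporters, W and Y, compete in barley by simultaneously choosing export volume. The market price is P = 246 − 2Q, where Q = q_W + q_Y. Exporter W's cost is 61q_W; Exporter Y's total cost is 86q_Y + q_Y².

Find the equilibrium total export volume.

53

Exporter W's profit: π = q_W(246 − 2(q_W + q_Y)) − 61q_W.
∂π/∂q_W = 185 − 4q_W − 2q_Y = 0, so q_W = 46.25 − 0.5q_Y.
For Y: ∂π/∂q_Y = 160 − 6q_Y − 2q_W = 0 ⇒ q_Y = 80/3 − (1/3)q_W.
Substituting the second reaction function into the first: q_W = 46.25 − 0.5(80/3 − (1/3)q_W), which gives (5/6)q_W = 395/12 ⇒ q_W = 39.5.
Then q_Y = 80/3 − (1/3)·39.5 = 13.5.
Total export volume: 39.5 + 13.5 = 53.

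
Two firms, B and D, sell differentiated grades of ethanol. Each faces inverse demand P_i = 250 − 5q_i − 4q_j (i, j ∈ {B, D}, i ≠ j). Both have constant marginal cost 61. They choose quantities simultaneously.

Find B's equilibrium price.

128.5

Firm B's profit: π = q_B(250 − 5q_B − 4q_D) − 61q_B.
∂π/∂q_B = 189 − 10q_B − 4q_D = 0 ⇒ q_B = 18.9 − 0.4q_D.
Setting q_B = q_D in the reaction function: q_B = 18.9 − 0.4q_B, so q_B = 18.9 / 1.4 = 13.5.
P_B = 250 − 5·13.5 − 4·13.5 = 128.5.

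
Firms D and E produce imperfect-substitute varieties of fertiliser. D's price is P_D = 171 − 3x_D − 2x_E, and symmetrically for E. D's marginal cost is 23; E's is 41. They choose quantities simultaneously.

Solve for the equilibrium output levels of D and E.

19.625, 15.125

Firm D's profit: π = x_D(171 − 3x_D − 2x_E) − 23x_D.
∂π/∂x_D = 148 − 6x_D − 2x_E = 0 ⇒ x_D = 74/3 − (1/3)x_E.
Similarly x_E = 65/3 − (1/3)x_D.
Plugging x_E into D's best response: x_D = 74/3 − (1/3)(65/3 − (1/3)x_D) ⇒ (8/9)x_D = 157/9, so x_D = 19.625.
Then x_E = 65/3 − (1/3)·19.625 = 15.125.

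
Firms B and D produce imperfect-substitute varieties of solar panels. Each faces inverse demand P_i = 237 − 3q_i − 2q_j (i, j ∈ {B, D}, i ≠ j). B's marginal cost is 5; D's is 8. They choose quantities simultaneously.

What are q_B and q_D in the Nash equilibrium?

29.1875, 28.4375

Firm B's profit: π = q_B(237 − 3q_B − 2q_D) − 5q_B.
∂π/∂q_B = 232 − 6q_B − 2q_D = 0 ⇒ q_B = 116/3 − (1/3)q_D.
Similarly q_D = 229/6 − (1/3)q_B.
Plugging q_D into B's best response: q_B = 116/3 − (1/3)(229/6 − (1/3)q_B) ⇒ (8/9)q_B = 467/18, so q_B = 29.1875.
Then q_D = 229/6 − (1/3)·29.1875 = 28.4375.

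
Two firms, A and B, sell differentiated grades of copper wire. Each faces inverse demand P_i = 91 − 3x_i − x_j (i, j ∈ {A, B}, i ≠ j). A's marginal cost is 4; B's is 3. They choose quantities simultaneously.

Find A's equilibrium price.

41.2

Firm A's profit: π = x_A(91 − 3x_A − x_B) − 4x_A.
∂π/∂x_A = 87 − 6x_A − x_B = 0 ⇒ x_A = 14.5 − (1/6)x_B.
Similarly x_B = 44/3 − (1/6)x_A.
Solving the two reaction functions simultaneously: (1 − (−1/6)(−1/6))x_A = 14.5 − (1/6)·(44/3), so (35/36)x_A = 217/18 and x_A = 12.4.
Then x_B = 44/3 − (1/6)·12.4 = 12.6.
P_A = 91 − 3·12.4 − 12.6 = 41.2.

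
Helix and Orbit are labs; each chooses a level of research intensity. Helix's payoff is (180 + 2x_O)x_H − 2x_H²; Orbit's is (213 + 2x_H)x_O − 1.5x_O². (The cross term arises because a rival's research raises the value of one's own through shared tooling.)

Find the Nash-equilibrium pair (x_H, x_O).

120.75, 151.5

Expanding Helix's payoff: 180x_H + 2x_Ox_H − 2x_H².
∂π/∂x_H = 180 + 2x_O − 4x_H = 0, so x_H = 45 + 0.5x_O.
Likewise for Orbit: x_O = 71 + (2/3)x_H.
Plugging x_O into Helix's best response: x_H = 45 + 0.5(71 + (2/3)x_H) ⇒ (2/3)x_H = 80.5, so x_H = 120.75.
Then x_O = 71 + (2/3)·120.75 = 151.5.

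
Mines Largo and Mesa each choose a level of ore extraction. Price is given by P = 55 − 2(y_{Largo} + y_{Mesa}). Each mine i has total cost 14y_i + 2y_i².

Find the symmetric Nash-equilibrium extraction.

Mine Largo's profit: π = y_{Largo}(55 − 2(y_{Largo} + y_{Mesa})) − 14y_{Largo} − 2y_{Largo}².
∂π/∂y_{Largo} = 41 − 8y_{Largo} − 2y_{Mesa} = 0, so y_{Largo} = 5.125 − 0.25y_{Mesa}.
Setting y_{Largo} = y_{Mesa} in the reaction function: y_{Largo} = 5.125 − 0.25y_{Largo}, so y_{Largo} = 5.125 / 1.25 = 4.1.

4.1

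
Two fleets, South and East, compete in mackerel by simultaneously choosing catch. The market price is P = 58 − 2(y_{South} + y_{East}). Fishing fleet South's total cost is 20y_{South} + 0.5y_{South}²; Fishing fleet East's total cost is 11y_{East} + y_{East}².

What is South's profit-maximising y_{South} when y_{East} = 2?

Fishing fleet South's profit: π = y_{South}(58 − 2(y_{South} + y_{East})) − 20y_{South} − 0.5y_{South}².
∂π/∂y_{South} = 38 − 5y_{South} − 2y_{East} = 0, so y_{South} = 7.6 − 0.4y_{East}.
At y_{East} = 2: y_{South} = 7.6 − 0.4·2 = 6.8.

6.8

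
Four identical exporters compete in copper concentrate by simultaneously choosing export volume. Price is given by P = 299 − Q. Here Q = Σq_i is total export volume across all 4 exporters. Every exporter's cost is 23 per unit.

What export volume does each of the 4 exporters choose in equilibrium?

55.2

A representative exporter's profit is π_i = q_i(299 − Q) − 23q_i, with Q = q_i + Σ_{j≠i} q_j.
First-order condition: 276 − 2q_i − Σ_{j≠i} q_j = 0.
In a symmetric equilibrium every exporter chooses the same q, so Σ_{j≠i} q_j = 3q. The condition becomes 276 − 5q = 0, giving q = 276/5 = 55.2.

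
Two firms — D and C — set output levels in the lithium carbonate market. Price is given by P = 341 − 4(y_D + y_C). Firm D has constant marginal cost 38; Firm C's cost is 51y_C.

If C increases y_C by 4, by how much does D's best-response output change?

-2

Firm D's profit: π = y_D(341 − 4(y_D + y_C)) − 38y_D.
∂π/∂y_D = 303 − 8y_D − 4y_C = 0, so y_D = 37.875 − 0.5y_C.
The reaction-function slope is −0.5, so a 4-unit rise in y_C moves y_D by −0.5 × 4 = −2. D's best response falls — the actions are strategic substitutes.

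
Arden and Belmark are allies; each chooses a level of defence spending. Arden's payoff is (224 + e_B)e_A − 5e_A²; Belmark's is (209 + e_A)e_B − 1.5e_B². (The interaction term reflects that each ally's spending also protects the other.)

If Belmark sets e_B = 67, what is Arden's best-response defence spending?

29.1

Expanding Arden's payoff: 224e_A + e_Be_A − 5e_A².
∂π/∂e_A = 224 + e_B − 10e_A = 0, so e_A = 22.4 + 0.1e_B.
At e_B = 67: e_A = 22.4 + 0.1·67 = 29.1.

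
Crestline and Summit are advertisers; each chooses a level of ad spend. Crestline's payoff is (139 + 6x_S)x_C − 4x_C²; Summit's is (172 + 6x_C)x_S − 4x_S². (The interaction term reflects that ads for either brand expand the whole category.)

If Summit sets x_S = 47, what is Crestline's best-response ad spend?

Expanding Crestline's payoff: 139x_C + 6x_Sx_C − 4x_C².
∂π/∂x_C = 139 + 6x_S − 8x_C = 0, so x_C = 17.375 + 0.75x_S.
At x_S = 47: x_C = 17.375 + 0.75·47 = 52.625.

52.625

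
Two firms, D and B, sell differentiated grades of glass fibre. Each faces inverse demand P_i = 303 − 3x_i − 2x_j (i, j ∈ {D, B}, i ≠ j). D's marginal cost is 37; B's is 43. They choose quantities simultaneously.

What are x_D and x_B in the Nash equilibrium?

33.625, 32.125

Firm D's profit: π = x_D(303 − 3x_D − 2x_B) − 37x_D.
∂π/∂x_D = 266 − 6x_D − 2x_B = 0 ⇒ x_D = 133/3 − (1/3)x_B.
Similarly x_B = 130/3 − (1/3)x_D.
Plugging x_B into D's best response: x_D = 133/3 − (1/3)(130/3 − (1/3)x_D) ⇒ (8/9)x_D = 269/9, so x_D = 33.625.
Then x_B = 130/3 − (1/3)·33.625 = 32.125.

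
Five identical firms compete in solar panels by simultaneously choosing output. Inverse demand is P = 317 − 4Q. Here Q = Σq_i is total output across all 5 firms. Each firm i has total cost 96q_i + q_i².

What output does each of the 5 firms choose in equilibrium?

8.5

A representative firm's profit is π_i = q_i(317 − 4Q) − 96q_i − q_i², with Q = q_i + Σ_{j≠i} q_j.
First-order condition: 221 − 10q_i − 4Σ_{j≠i} q_j = 0.
Imposing symmetry (q_j = q for all j) turns Σ_{j≠i} q_j into 4q, so 221 = 26q and q = 8.5.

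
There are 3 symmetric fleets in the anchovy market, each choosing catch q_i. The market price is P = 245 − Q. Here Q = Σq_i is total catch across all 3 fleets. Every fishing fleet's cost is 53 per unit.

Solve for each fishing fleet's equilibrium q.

48

A representative fishing fleet's profit is π_i = q_i(245 − Q) − 53q_i, with Q = q_i + Σ_{j≠i} q_j.
First-order condition: 192 − 2q_i − Σ_{j≠i} q_j = 0.
In a symmetric equilibrium every fishing fleet chooses the same q, so Σ_{j≠i} q_j = 2q. The condition becomes 192 − 4q = 0, giving q = 192/4 = 48.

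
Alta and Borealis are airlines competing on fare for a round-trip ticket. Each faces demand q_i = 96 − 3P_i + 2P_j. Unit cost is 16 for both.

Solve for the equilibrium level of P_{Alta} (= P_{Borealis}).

36

Alta's profit: π = (P_{Alta} − 16)(96 − 3P_{Alta} + 2P_{Borealis}).
∂π/∂P_{Alta} = 144 − 6P_{Alta} + 2P_{Borealis} = 0 ⇒ P_{Alta} = 24 + (1/3)P_{Borealis}.
By symmetry P_{Borealis} = P_{Alta}; substituting into the reaction function, (2/3)P_{Alta} = 24 and P_{Alta} = 36.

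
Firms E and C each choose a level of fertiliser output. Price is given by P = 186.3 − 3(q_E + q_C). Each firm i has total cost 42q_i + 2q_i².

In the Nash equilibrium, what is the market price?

Firm E's profit: π = q_E(186.3 − 3(q_E + q_C)) − 42q_E − 2q_E².
∂π/∂q_E = 144.3 − 10q_E − 3q_C = 0, so q_E = 14.43 − 0.3q_C.
The game is symmetric, so in equilibrium q_C = q_E: the reaction function gives 1.3q_E = 14.43, hence q_E = 11.1.
Equilibrium price: P = 186.3 − 3·22.2 = 119.7.

119.7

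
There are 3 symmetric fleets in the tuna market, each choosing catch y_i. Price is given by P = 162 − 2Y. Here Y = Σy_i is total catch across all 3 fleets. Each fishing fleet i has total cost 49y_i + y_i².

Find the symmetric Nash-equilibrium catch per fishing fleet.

A representative fishing fleet's profit is π_i = y_i(162 − 2Y) − 49y_i − y_i², with Y = y_i + Σ_{j≠i} y_j.
First-order condition: 113 − 6y_i − 2Σ_{j≠i} y_j = 0.
With identical fishing fleets, set every y_j = y: then 113 − 6y − 4y = 0, i.e. y = 113/10 = 11.3.

11.3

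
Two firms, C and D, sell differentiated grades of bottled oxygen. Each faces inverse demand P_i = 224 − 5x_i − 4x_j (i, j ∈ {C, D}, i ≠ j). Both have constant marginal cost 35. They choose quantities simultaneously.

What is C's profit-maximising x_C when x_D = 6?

Firm C's profit: π = x_C(224 − 5x_C − 4x_D) − 35x_C.
∂π/∂x_C = 189 − 10x_C − 4x_D = 0 ⇒ x_C = 18.9 − 0.4x_D.
At x_D = 6: x_C = 18.9 − 0.4·6 = 16.5.

16.5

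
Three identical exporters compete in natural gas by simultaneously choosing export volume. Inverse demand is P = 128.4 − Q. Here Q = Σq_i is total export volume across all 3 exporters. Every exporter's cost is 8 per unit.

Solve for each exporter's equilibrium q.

A representative exporter's profit is π_i = q_i(128.4 − Q) − 8q_i, with Q = q_i + Σ_{j≠i} q_j.
First-order condition: 120.4 − 2q_i − Σ_{j≠i} q_j = 0.
With identical exporters, set every q_j = q: then 120.4 − 2q − 2q = 0, i.e. q = 120.4/4 = 30.1.

30.1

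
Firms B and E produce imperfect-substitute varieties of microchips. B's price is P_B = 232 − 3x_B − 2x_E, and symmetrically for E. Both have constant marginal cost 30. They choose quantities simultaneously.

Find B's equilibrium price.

Firm B's profit: π = x_B(232 − 3x_B − 2x_E) − 30x_B.
∂π/∂x_B = 202 − 6x_B − 2x_E = 0 ⇒ x_B = 101/3 − (1/3)x_E.
The game is symmetric, so in equilibrium x_E = x_B: the reaction function gives (4/3)x_B = 101/3, hence x_B = 25.25.
P_B = 232 − 3·25.25 − 2·25.25 = 105.75.

105.75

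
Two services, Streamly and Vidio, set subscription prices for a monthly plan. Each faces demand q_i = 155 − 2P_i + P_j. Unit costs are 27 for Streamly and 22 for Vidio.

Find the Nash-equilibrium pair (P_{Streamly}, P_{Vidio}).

69, 67

Streamly's profit: π = (P_{Streamly} − 27)(155 − 2P_{Streamly} + P_{Vidio}).
∂π/∂P_{Streamly} = 209 − 4P_{Streamly} + P_{Vidio} = 0 ⇒ P_{Streamly} = 52.25 + 0.25P_{Vidio}.
Similarly P_{Vidio} = 49.75 + 0.25P_{Streamly}.
Plugging P_{Vidio} into Streamly's best response: P_{Streamly} = 52.25 + 0.25(49.75 + 0.25P_{Streamly}) ⇒ 0.9375P_{Streamly} = 64.6875, so P_{Streamly} = 69.
Then P_{Vidio} = 49.75 + 0.25·69 = 67.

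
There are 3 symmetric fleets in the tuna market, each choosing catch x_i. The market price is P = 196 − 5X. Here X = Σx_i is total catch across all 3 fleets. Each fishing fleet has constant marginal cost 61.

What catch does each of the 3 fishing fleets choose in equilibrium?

6.75

A representative fishing fleet's profit is π_i = x_i(196 − 5X) − 61x_i, with X = x_i + Σ_{j≠i} x_j.
First-order condition: 135 − 10x_i − 5Σ_{j≠i} x_j = 0.
In a symmetric equilibrium every fishing fleet chooses the same x, so Σ_{j≠i} x_j = 2x. The condition becomes 135 − 20x = 0, giving x = 135/20 = 6.75.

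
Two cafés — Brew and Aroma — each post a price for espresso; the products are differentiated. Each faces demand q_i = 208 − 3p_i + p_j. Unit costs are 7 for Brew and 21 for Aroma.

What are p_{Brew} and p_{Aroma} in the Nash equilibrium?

47, 53

Brew's profit: π = (p_{Brew} − 7)(208 − 3p_{Brew} + p_{Aroma}).
∂π/∂p_{Brew} = 229 − 6p_{Brew} + p_{Aroma} = 0 ⇒ p_{Brew} = 229/6 + (1/6)p_{Aroma}.
Similarly p_{Aroma} = 271/6 + (1/6)p_{Brew}.
Solving the two reaction functions simultaneously: (1 − (1/6)(1/6))p_{Brew} = 229/6 + (1/6)·(271/6), so (35/36)p_{Brew} = 1645/36 and p_{Brew} = 47.
Then p_{Aroma} = 271/6 + (1/6)·47 = 53.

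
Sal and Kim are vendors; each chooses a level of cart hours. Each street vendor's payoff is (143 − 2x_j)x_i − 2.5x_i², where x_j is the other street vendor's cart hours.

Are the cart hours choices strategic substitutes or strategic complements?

Sal's payoff is (143 − 2x_K)x_S − 2.5x_S².
∂π/∂x_S = 143 − 2x_K − 5x_S = 0, so x_S = 28.6 − 0.4x_K.
The best-response slope dx_S/dx_K = −0.4 < 0: the reaction function is downward-sloping, so the choices are strategic substitutes.

strategic substitutes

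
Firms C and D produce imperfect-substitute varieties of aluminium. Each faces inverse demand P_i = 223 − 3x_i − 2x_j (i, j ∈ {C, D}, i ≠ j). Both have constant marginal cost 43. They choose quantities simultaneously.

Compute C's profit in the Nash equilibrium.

Firm C's profit: π = x_C(223 − 3x_C − 2x_D) − 43x_C.
∂π/∂x_C = 180 − 6x_C − 2x_D = 0 ⇒ x_C = 30 − (1/3)x_D.
By symmetry x_D = x_C; substituting into the reaction function, (4/3)x_C = 30 and x_C = 22.5.
P_C = 223 − 3·22.5 − 2·22.5 = 110.5.
Profit = (110.5 − 43)·22.5 = 1518.75.

1518.75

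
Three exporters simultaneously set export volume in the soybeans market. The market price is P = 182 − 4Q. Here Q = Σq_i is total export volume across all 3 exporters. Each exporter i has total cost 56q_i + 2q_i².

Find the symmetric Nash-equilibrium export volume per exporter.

A representative exporter's profit is π_i = q_i(182 − 4Q) − 56q_i − 2q_i², with Q = q_i + Σ_{j≠i} q_j.
First-order condition: 126 − 12q_i − 4Σ_{j≠i} q_j = 0.
With identical exporters, set every q_j = q: then 126 − 12q − 8q = 0, i.e. q = 126/20 = 6.3.

6.3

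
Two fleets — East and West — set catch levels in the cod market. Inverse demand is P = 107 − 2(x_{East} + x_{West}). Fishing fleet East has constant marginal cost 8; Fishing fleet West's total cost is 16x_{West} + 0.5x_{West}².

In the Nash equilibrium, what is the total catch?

29.9375

Fishing fleet East's profit: π = x_{East}(107 − 2(x_{East} + x_{West})) − 8x_{East}.
∂π/∂x_{East} = 99 − 4x_{East} − 2x_{West} = 0, so x_{East} = 24.75 − 0.5x_{West}.
For West: ∂π/∂x_{West} = 91 − 5x_{West} − 2x_{East} = 0 ⇒ x_{West} = 18.2 − 0.4x_{East}.
Substituting the second reaction function into the first: x_{East} = 24.75 − 0.5(18.2 − 0.4x_{East}), which gives 0.8x_{East} = 15.65 ⇒ x_{East} = 19.5625.
Then x_{West} = 18.2 − 0.4·19.5625 = 10.375.
Total catch: 19.5625 + 10.375 = 29.9375.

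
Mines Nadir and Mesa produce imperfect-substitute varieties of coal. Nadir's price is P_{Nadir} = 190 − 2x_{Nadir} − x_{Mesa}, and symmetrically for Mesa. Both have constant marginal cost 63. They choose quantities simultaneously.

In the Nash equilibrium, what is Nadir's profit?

1290.32

Mine Nadir's profit: π = x_{Nadir}(190 − 2x_{Nadir} − x_{Mesa}) − 63x_{Nadir}.
∂π/∂x_{Nadir} = 127 − 4x_{Nadir} − x_{Mesa} = 0 ⇒ x_{Nadir} = 31.75 − 0.25x_{Mesa}.
Setting x_{Nadir} = x_{Mesa} in the reaction function: x_{Nadir} = 31.75 − 0.25x_{Nadir}, so x_{Nadir} = 31.75 / 1.25 = 25.4.
P_{Nadir} = 190 − 2·25.4 − 25.4 = 113.8.
Profit = (113.8 − 63)·25.4 = 1290.32.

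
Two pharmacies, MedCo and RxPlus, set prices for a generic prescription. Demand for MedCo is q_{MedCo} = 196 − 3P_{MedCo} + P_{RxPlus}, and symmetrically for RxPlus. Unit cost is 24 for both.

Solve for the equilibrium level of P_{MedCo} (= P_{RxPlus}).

53.6

MedCo's profit: π = (P_{MedCo} − 24)(196 − 3P_{MedCo} + P_{RxPlus}).
∂π/∂P_{MedCo} = 268 − 6P_{MedCo} + P_{RxPlus} = 0 ⇒ P_{MedCo} = 134/3 + (1/6)P_{RxPlus}.
The game is symmetric, so in equilibrium P_{RxPlus} = P_{MedCo}: the reaction function gives (5/6)P_{MedCo} = 134/3, hence P_{MedCo} = 53.6.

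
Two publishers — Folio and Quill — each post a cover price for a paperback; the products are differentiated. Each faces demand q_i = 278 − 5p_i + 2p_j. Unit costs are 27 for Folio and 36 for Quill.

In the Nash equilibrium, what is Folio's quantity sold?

127.8125

Folio's profit: π = (p_{Folio} − 27)(278 − 5p_{Folio} + 2p_{Quill}).
∂π/∂p_{Folio} = 413 − 10p_{Folio} + 2p_{Quill} = 0 ⇒ p_{Folio} = 41.3 + 0.2p_{Quill}.
Similarly p_{Quill} = 45.8 + 0.2p_{Folio}.
Plugging p_{Quill} into Folio's best response: p_{Folio} = 41.3 + 0.2(45.8 + 0.2p_{Folio}) ⇒ 0.96p_{Folio} = 50.46, so p_{Folio} = 52.5625.
Then p_{Quill} = 45.8 + 0.2·52.5625 = 56.3125.
q_{Folio} = 278 − 5·52.5625 + 2·56.3125 = 127.8125.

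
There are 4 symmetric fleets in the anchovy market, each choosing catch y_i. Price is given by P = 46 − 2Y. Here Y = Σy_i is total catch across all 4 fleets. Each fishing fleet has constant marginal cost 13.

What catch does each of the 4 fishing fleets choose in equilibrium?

3.3

A representative fishing fleet's profit is π_i = y_i(46 − 2Y) − 13y_i, with Y = y_i + Σ_{j≠i} y_j.
First-order condition: 33 − 4y_i − 2Σ_{j≠i} y_j = 0.
Imposing symmetry (y_j = y for all j) turns Σ_{j≠i} y_j into 3y, so 33 = 10y and y = 3.3.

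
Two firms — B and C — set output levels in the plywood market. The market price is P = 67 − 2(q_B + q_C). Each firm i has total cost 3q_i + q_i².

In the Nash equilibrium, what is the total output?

Firm B's profit: π = q_B(67 − 2(q_B + q_C)) − 3q_B − q_B².
∂π/∂q_B = 64 − 6q_B − 2q_C = 0, so q_B = 32/3 − (1/3)q_C.
Setting q_B = q_C in the reaction function: q_B = 32/3 − (1/3)q_B, so q_B = (32/3) / (4/3) = 8.
Total output: 8 + 8 = 16.

16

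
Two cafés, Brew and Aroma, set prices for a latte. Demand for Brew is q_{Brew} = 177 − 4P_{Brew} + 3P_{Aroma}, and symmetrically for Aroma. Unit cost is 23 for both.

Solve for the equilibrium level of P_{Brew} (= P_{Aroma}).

Brew's profit: π = (P_{Brew} − 23)(177 − 4P_{Brew} + 3P_{Aroma}).
∂π/∂P_{Brew} = 269 − 8P_{Brew} + 3P_{Aroma} = 0 ⇒ P_{Brew} = 33.625 + 0.375P_{Aroma}.
The game is symmetric, so in equilibrium P_{Aroma} = P_{Brew}: the reaction function gives 0.625P_{Brew} = 33.625, hence P_{Brew} = 53.8.

53.8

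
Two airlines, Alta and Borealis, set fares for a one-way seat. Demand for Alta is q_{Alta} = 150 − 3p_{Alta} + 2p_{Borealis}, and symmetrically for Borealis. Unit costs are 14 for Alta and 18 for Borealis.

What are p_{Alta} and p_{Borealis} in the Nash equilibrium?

48.75, 50.25

Alta's profit: π = (p_{Alta} − 14)(150 − 3p_{Alta} + 2p_{Borealis}).
∂π/∂p_{Alta} = 192 − 6p_{Alta} + 2p_{Borealis} = 0 ⇒ p_{Alta} = 32 + (1/3)p_{Borealis}.
Similarly p_{Borealis} = 34 + (1/3)p_{Alta}.
Plugging p_{Borealis} into Alta's best response: p_{Alta} = 32 + (1/3)(34 + (1/3)p_{Alta}) ⇒ (8/9)p_{Alta} = 130/3, so p_{Alta} = 48.75.
Then p_{Borealis} = 34 + (1/3)·48.75 = 50.25.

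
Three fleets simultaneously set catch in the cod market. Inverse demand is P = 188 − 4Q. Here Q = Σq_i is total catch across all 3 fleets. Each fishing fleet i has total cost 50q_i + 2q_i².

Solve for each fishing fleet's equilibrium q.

6.9

A representative fishing fleet's profit is π_i = q_i(188 − 4Q) − 50q_i − 2q_i², with Q = q_i + Σ_{j≠i} q_j.
First-order condition: 138 − 12q_i − 4Σ_{j≠i} q_j = 0.
With identical fishing fleets, set every q_j = q: then 138 − 12q − 8q = 0, i.e. q = 138/20 = 6.9.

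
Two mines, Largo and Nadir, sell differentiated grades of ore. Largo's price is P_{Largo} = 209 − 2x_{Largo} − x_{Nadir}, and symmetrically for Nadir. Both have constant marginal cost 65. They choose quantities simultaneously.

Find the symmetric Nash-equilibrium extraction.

Mine Largo's profit: π = x_{Largo}(209 − 2x_{Largo} − x_{Nadir}) − 65x_{Largo}.
∂π/∂x_{Largo} = 144 − 4x_{Largo} − x_{Nadir} = 0 ⇒ x_{Largo} = 36 − 0.25x_{Nadir}.
The game is symmetric, so in equilibrium x_{Nadir} = x_{Largo}: the reaction function gives 1.25x_{Largo} = 36, hence x_{Largo} = 28.8.

28.8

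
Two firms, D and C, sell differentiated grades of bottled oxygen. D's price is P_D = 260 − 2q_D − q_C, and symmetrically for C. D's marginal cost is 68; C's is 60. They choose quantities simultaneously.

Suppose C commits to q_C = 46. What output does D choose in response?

36.5

Firm D's profit: π = q_D(260 − 2q_D − q_C) − 68q_D.
∂π/∂q_D = 192 − 4q_D − q_C = 0 ⇒ q_D = 48 − 0.25q_C.
At q_C = 46: q_D = 48 − 0.25·46 = 36.5.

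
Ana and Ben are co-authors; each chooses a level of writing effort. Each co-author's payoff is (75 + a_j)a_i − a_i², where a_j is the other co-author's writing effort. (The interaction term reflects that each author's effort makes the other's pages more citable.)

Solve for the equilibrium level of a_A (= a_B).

Ana's payoff is (75 + a_B)a_A − a_A².
∂π/∂a_A = 75 + a_B − 2a_A = 0, so a_A = 37.5 + 0.5a_B.
The game is symmetric, so in equilibrium a_B = a_A: the reaction function gives 0.5a_A = 37.5, hence a_A = 75.

75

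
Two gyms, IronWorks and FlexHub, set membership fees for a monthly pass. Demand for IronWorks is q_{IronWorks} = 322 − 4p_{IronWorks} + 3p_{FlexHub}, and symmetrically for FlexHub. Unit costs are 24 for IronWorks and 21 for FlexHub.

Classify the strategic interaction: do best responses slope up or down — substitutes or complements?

strategic complements

IronWorks's profit: π = (p_{IronWorks} − 24)(322 − 4p_{IronWorks} + 3p_{FlexHub}).
∂π/∂p_{IronWorks} = 418 − 8p_{IronWorks} + 3p_{FlexHub} = 0 ⇒ p_{IronWorks} = 52.25 + 0.375p_{FlexHub}.
The best-response slope dp_{IronWorks}/dp_{FlexHub} = 0.375 > 0: the reaction function is upward-sloping, so the choices are strategic complements.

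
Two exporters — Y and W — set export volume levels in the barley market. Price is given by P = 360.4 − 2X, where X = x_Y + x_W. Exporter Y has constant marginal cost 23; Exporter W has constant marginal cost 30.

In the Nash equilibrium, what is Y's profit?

6589.52

Exporter Y's profit: π = x_Y(360.4 − 2(x_Y + x_W)) − 23x_Y.
∂π/∂x_Y = 337.4 − 4x_Y − 2x_W = 0, so x_Y = 84.35 − 0.5x_W.
By the same steps for W: x_W = 82.6 − 0.5x_Y.
Substituting the second reaction function into the first: x_Y = 84.35 − 0.5(82.6 − 0.5x_Y), which gives 0.75x_Y = 43.05 ⇒ x_Y = 57.4.
Then x_W = 82.6 − 0.5·57.4 = 53.9.
Price P = 360.4 − 2·111.3 = 137.8.
Y's profit: (137.8 − 23)·57.4 = 6589.52.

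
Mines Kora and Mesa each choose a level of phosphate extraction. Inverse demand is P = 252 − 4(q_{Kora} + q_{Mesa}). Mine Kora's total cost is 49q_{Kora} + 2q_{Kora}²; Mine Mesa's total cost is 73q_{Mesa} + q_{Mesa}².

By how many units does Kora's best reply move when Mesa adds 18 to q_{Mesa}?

-6

Mine Kora's profit: π = q_{Kora}(252 − 4(q_{Kora} + q_{Mesa})) − 49q_{Kora} − 2q_{Kora}².
∂π/∂q_{Kora} = 203 − 12q_{Kora} − 4q_{Mesa} = 0, so q_{Kora} = 203/12 − (1/3)q_{Mesa}.
The reaction-function slope is −1/3, so an 18-unit rise in q_{Mesa} moves q_{Kora} by −1/3 × 18 = −6. Kora's best response falls — the actions are strategic substitutes.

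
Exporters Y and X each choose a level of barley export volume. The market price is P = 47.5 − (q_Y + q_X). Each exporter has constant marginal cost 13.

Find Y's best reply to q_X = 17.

8.75

Exporter Y's profit: π = q_Y(47.5 − (q_Y + q_X)) − 13q_Y.
∂π/∂q_Y = 34.5 − 2q_Y − q_X = 0, so q_Y = 17.25 − 0.5q_X.
At q_X = 17: q_Y = 17.25 − 0.5·17 = 8.75.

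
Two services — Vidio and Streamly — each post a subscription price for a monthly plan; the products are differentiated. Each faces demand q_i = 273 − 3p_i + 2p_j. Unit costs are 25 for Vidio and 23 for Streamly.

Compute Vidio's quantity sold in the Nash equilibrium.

Vidio's profit: π = (p_{Vidio} − 25)(273 − 3p_{Vidio} + 2p_{Streamly}).
∂π/∂p_{Vidio} = 348 − 6p_{Vidio} + 2p_{Streamly} = 0 ⇒ p_{Vidio} = 58 + (1/3)p_{Streamly}.
Similarly p_{Streamly} = 57 + (1/3)p_{Vidio}.
Substituting the second reaction function into the first: p_{Vidio} = 58 + (1/3)(57 + (1/3)p_{Vidio}), which gives (8/9)p_{Vidio} = 77 ⇒ p_{Vidio} = 86.625.
Then p_{Streamly} = 57 + (1/3)·86.625 = 85.875.
q_{Vidio} = 273 − 3·86.625 + 2·85.875 = 184.875.

184.875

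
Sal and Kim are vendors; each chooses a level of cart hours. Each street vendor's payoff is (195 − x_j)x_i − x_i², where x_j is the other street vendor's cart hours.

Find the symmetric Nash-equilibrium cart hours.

65

Sal's payoff is (195 − x_K)x_S − x_S².
∂π/∂x_S = 195 − x_K − 2x_S = 0, so x_S = 97.5 − 0.5x_K.
By symmetry x_K = x_S; substituting into the reaction function, 1.5x_S = 97.5 and x_S = 65.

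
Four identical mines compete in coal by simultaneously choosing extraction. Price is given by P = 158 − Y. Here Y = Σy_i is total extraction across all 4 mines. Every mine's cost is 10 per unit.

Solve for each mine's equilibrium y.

29.6

A representative mine's profit is π_i = y_i(158 − Y) − 10y_i, with Y = y_i + Σ_{j≠i} y_j.
First-order condition: 148 − 2y_i − Σ_{j≠i} y_j = 0.
With identical mines, set every y_j = y: then 148 − 2y − 3y = 0, i.e. y = 148/5 = 29.6.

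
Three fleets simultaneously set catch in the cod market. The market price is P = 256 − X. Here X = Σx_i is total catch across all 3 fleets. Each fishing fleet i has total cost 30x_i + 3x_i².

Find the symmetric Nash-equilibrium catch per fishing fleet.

A representative fishing fleet's profit is π_i = x_i(256 − X) − 30x_i − 3x_i², with X = x_i + Σ_{j≠i} x_j.
First-order condition: 226 − 8x_i − Σ_{j≠i} x_j = 0.
In a symmetric equilibrium every fishing fleet chooses the same x, so Σ_{j≠i} x_j = 2x. The condition becomes 226 − 10x = 0, giving x = 226/10 = 22.6.

22.6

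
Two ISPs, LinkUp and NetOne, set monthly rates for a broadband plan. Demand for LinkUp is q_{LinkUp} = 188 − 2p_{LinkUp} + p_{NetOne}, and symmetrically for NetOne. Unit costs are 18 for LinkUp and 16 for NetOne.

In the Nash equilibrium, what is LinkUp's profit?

6361.92

LinkUp's profit: π = (p_{LinkUp} − 18)(188 − 2p_{LinkUp} + p_{NetOne}).
∂π/∂p_{LinkUp} = 224 − 4p_{LinkUp} + p_{NetOne} = 0 ⇒ p_{LinkUp} = 56 + 0.25p_{NetOne}.
Similarly p_{NetOne} = 55 + 0.25p_{LinkUp}.
Solving the two reaction functions simultaneously: (1 − (0.25)(0.25))p_{LinkUp} = 56 + 0.25·55, so 0.9375p_{LinkUp} = 69.75 and p_{LinkUp} = 74.4.
Then p_{NetOne} = 55 + 0.25·74.4 = 73.6.
q_{LinkUp} = 188 − 2·74.4 + 73.6 = 112.8.
Profit = (74.4 − 18)·112.8 = 6361.92.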